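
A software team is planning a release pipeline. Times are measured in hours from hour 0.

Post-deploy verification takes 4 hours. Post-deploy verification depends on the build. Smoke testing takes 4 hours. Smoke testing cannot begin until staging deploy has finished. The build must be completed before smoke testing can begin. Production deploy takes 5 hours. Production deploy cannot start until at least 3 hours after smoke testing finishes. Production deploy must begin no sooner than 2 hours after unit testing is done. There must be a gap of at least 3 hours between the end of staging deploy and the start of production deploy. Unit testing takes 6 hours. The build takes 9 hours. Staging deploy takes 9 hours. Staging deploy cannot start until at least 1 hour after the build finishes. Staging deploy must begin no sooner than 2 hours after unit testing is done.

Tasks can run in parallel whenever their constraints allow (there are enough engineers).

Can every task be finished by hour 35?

Yes

Unit testing has no prerequisites, so it starts at hour 0 and finishes at hour 6.
The build has no prerequisites, so it starts at hour 0 and finishes at hour 9.
Post-deploy verification waits on the build (finishes hour 9), so it starts at hour 9 and finishes at 9 + 4 = hour 13.
Staging deploy has to wait for the build (finishes hour 9, plus 1-hour gap → hour 10); unit testing (finishes hour 6, plus 2-hour gap → hour 8). The latest of these is hour 10, so staging deploy runs hour 10 to 10 + 9 = hour 19.
For smoke testing: staging deploy (finishes hour 19); the build (finishes hour 9). Taking the maximum gives a start of hour 19, and it finishes at 19 + 4 = hour 23.
Production deploy cannot start until smoke testing (finishes hour 23, plus 3-hour gap → hour 26); unit testing (finishes hour 6, plus 2-hour gap → hour 8); staging deploy (finishes hour 19, plus 3-hour gap → hour 22). The controlling bound is hour 26, so production deploy finishes at 26 + 5 = hour 31.
Every task is finished by hour 31, which is no later than the deadline of 35, so the schedule is feasible.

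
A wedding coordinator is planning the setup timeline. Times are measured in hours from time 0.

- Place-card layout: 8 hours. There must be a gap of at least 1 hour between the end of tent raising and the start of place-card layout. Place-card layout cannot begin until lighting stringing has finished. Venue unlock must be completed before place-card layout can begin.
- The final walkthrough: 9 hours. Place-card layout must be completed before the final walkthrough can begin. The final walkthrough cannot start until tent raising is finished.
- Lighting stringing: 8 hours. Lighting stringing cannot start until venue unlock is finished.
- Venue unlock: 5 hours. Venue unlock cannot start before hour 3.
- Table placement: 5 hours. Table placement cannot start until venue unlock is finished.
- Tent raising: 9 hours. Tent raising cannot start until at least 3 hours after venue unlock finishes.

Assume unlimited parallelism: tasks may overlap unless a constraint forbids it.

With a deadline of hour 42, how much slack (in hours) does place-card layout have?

4

Venue unlock cannot begin until its own release at hour 3. It runs from hour 3 to 3 + 5 = hour 8.
Lighting stringing waits on venue unlock (finishes hour 8), so it starts at hour 8 and finishes at 8 + 8 = hour 16.
After venue unlock (finishes hour 8, plus 3-hour gap → hour 11), tent raising can start at hour 11 and finishes at hour 20.
For place-card layout: tent raising (finishes hour 20, plus 1-hour gap → hour 21); lighting stringing (finishes hour 16); venue unlock (finishes hour 8). Taking the maximum gives a start of hour 21, and it finishes at 21 + 8 = hour 29.

Working backward from the deadline:
To finish by hour 42, the final walkthrough (duration 9) must start no later than hour 33.
Since the final walkthrough (must start by hour 33) depends on it, place-card layout must finish by hour 33. Backing off its 8-hour duration gives a latest start of hour 25.
So place-card layout can start as early as hour 21 and as late as hour 25, giving 25 − 21 = 4 hours of slack.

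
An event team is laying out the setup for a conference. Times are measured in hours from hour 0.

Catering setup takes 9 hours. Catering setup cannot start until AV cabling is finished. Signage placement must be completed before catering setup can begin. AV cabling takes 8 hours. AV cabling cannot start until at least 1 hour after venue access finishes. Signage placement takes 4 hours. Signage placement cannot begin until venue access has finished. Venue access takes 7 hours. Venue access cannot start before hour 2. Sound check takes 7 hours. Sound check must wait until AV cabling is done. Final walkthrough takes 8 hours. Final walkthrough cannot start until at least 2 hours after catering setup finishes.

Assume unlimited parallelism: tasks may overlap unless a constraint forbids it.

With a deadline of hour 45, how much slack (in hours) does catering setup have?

After its own release at hour 2, venue access can start at hour 2 and finishes at hour 9.
Signage placement waits on venue access (finishes hour 9), so it starts at hour 9 and finishes at 9 + 4 = hour 13.
AV cabling cannot begin until venue access (finishes hour 9, plus 1-hour gap → hour 10). It runs from hour 10 to 10 + 8 = hour 18.
Catering setup has to wait for AV cabling (finishes hour 18); signage placement (finishes hour 13). The latest of these is hour 18, so catering setup runs hour 18 to 18 + 9 = hour 27.

Working backward from the deadline:
Final walkthrough must finish by hour 45; it takes 8 hours, so it must start by 45 − 8 = hour 37.
Since final walkthrough (must start by hour 37, minus 2-hour gap → hour 35) depends on it, catering setup must finish by hour 35. Backing off its 9-hour duration gives a latest start of hour 26.
So catering setup can start as early as hour 18 and as late as hour 26, giving 26 − 18 = 8 hours of slack.

8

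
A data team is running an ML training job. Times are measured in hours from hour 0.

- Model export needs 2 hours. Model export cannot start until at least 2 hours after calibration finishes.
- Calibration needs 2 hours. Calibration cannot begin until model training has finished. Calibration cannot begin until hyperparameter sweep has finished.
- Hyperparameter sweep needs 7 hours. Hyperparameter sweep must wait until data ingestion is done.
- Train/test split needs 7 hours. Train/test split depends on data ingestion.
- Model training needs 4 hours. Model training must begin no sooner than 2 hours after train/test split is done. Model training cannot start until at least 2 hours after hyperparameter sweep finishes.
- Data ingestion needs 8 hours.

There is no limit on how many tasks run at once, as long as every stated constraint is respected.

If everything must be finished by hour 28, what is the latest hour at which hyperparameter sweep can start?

9

Model export must finish by hour 28; it takes 2 hours, so it must start by 28 − 2 = hour 26.
Calibration feeds into model export (must start by hour 26, minus 2-hour gap → hour 24); so calibration must finish by hour 24 and therefore start by hour 22.
Model training must finish before calibration (must start by hour 22). With a 4-hour duration, model training must start by 22 − 4 = hour 18.
Hyperparameter sweep feeds model training (must start by hour 18, minus 2-hour gap → hour 16); calibration (must start by hour 22). Taking the minimum, hyperparameter sweep must finish by hour 16 and start by 16 − 7 = hour 9.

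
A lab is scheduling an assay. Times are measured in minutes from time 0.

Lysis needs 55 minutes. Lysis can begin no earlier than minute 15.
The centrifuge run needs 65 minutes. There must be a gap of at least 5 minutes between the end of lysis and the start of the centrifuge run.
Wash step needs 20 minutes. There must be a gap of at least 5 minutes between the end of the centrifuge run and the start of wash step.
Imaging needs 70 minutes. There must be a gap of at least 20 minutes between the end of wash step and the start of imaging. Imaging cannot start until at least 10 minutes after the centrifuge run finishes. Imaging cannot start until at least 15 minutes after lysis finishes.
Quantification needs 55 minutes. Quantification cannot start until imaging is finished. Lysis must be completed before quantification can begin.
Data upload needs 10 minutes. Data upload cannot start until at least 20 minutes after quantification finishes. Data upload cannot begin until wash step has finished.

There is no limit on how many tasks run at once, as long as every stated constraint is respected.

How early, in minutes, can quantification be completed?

Lysis waits on its own release at minute 15, so it starts at minute 15 and finishes at 15 + 55 = minute 70.
The centrifuge run cannot begin until lysis (finishes minute 70, plus 5-minute gap → minute 75). It runs from minute 75 to 75 + 65 = minute 140.
Wash step cannot begin until the centrifuge run (finishes minute 140, plus 5-minute gap → minute 145). It runs from minute 145 to 145 + 20 = minute 165.
Imaging has to wait for wash step (finishes minute 165, plus 20-minute gap → minute 185); the centrifuge run (finishes minute 140, plus 10-minute gap → minute 150); lysis (finishes minute 70, plus 15-minute gap → minute 85). The latest of these is minute 185, so imaging runs minute 185 to 185 + 70 = minute 255.
Quantification needs all of imaging (finishes minute 255); lysis (finishes minute 70). That puts its earliest start at minute 255; it finishes at 255 + 55 = minute 310.

310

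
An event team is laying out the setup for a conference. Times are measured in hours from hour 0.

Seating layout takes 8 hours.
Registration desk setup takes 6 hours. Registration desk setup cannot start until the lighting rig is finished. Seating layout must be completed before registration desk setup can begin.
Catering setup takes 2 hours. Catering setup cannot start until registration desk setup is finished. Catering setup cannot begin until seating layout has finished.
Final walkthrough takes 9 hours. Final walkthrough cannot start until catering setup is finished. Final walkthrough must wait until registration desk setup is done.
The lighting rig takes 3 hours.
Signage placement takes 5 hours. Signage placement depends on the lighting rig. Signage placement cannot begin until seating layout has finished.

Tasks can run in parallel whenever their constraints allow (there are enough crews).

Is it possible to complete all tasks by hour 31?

Yes

Nothing blocks seating layout, so it runs from hour 0 to hour 8.
Nothing blocks the lighting rig, so it runs from hour 0 to hour 3.
Signage placement cannot start until the lighting rig (finishes hour 3); seating layout (finishes hour 8). The controlling bound is hour 8, so signage placement finishes at 8 + 5 = hour 13.
Registration desk setup needs all of the lighting rig (finishes hour 3); seating layout (finishes hour 8). That puts its earliest start at hour 8; it finishes at 8 + 6 = hour 14.
Catering setup needs all of registration desk setup (finishes hour 14); seating layout (finishes hour 8). That puts its earliest start at hour 14; it finishes at 14 + 2 = hour 16.
For final walkthrough: catering setup (finishes hour 16); registration desk setup (finishes hour 14). Taking the maximum gives a start of hour 16, and it finishes at 16 + 9 = hour 25.
Every task is finished by hour 25, which is no later than the deadline of 31, so the schedule is feasible.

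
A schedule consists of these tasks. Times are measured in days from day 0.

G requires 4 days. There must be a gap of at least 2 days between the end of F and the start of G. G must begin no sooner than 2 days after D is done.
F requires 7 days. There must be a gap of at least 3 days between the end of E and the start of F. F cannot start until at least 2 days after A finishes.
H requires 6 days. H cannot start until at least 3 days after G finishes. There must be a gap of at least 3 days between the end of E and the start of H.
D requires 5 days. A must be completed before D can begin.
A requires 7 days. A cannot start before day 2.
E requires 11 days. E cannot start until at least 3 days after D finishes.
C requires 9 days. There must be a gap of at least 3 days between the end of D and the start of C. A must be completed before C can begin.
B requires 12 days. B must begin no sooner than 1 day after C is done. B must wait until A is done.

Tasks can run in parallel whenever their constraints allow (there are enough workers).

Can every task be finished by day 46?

No

A cannot begin until its own release at day 2. It runs from day 2 to 2 + 7 = day 9.
After A (finishes day 9), D can start at day 9 and finishes at day 14.
E cannot begin until D (finishes day 14, plus 3-day gap → day 17). It runs from day 17 to 17 + 11 = day 28.
F has to wait for E (finishes day 28, plus 3-day gap → day 31); A (finishes day 9, plus 2-day gap → day 11). The latest of these is day 31, so F runs day 31 to 31 + 7 = day 38.
For G: F (finishes day 38, plus 2-day gap → day 40); D (finishes day 14, plus 2-day gap → day 16). Taking the maximum gives a start of day 40, and it finishes at 40 + 4 = day 44.
H cannot start until G (finishes day 44, plus 3-day gap → day 47); E (finishes day 28, plus 3-day gap → day 31). The controlling bound is day 47, so H finishes at 47 + 6 = day 53.
C needs all of D (finishes day 14, plus 3-day gap → day 17); A (finishes day 9). That puts its earliest start at day 17; it finishes at 17 + 9 = day 26.
B needs all of C (finishes day 26, plus 1-day gap → day 27); A (finishes day 9). That puts its earliest start at day 27; it finishes at 27 + 12 = day 39.
The earliest everything can be done is day 53, which is after the deadline of 46, so it is not possible.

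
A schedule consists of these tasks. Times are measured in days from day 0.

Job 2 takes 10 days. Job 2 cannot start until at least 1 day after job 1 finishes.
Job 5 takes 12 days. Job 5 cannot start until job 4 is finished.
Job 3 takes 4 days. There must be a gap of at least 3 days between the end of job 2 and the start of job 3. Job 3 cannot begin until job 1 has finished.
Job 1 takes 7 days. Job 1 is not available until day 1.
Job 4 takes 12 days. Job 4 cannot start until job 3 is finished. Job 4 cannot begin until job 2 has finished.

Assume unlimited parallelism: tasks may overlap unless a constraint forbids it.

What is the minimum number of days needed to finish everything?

50

After its own release at day 1, job 1 can start at day 1 and finishes at day 8.
After job 1 (finishes day 8, plus 1-day gap → day 9), job 2 can start at day 9 and finishes at day 19.
For job 3: job 2 (finishes day 19, plus 3-day gap → day 22); job 1 (finishes day 8). Taking the maximum gives a start of day 22, and it finishes at 22 + 4 = day 26.
For job 4: job 3 (finishes day 26); job 2 (finishes day 19). Taking the maximum gives a start of day 26, and it finishes at 26 + 12 = day 38.
Job 5 cannot begin until job 4 (finishes day 38). It runs from day 38 to 38 + 12 = day 50.
All tasks are finished once the last one completes. Finish times: Job 1 at 8, Job 2 at 19, Job 3 at 26, Job 4 at 38, Job 5 at 50. The latest is day 50.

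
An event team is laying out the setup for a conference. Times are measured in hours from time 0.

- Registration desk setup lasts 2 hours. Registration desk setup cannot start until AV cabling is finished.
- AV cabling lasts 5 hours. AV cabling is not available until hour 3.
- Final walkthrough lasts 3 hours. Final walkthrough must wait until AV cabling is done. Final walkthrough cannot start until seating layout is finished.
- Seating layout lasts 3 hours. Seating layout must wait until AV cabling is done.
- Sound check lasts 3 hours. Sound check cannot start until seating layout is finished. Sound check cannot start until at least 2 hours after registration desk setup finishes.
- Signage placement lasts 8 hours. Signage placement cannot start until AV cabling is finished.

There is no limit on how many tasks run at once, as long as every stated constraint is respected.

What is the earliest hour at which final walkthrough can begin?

AV cabling waits on its own release at hour 3, so it starts at hour 3 and finishes at 3 + 5 = hour 8.
Seating layout cannot begin until AV cabling (finishes hour 8). It runs from hour 8 to 8 + 3 = hour 11.
Final walkthrough waits on AV cabling (finishes hour 8); seating layout (finishes hour 11). The latest of these is hour 11, which is the earliest final walkthrough can start.

11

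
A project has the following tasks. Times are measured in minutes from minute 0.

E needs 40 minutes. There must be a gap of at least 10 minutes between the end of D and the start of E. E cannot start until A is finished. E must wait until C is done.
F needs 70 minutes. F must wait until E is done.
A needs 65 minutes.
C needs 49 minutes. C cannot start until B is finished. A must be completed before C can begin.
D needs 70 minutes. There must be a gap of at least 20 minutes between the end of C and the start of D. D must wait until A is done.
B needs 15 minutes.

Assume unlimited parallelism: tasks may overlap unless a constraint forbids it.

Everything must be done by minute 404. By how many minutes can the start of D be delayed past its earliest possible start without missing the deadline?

80

B can start immediately at minute 0; it finishes at minute 15.
Nothing blocks A, so it runs from minute 0 to minute 65.
C has to wait for B (finishes minute 15); A (finishes minute 65). The latest of these is minute 65, so C runs minute 65 to 65 + 49 = minute 114.
D has to wait for C (finishes minute 114, plus 20-minute gap → minute 134); A (finishes minute 65). The latest of these is minute 134, so D runs minute 134 to 134 + 70 = minute 204.

Working backward from the deadline:
To finish by minute 404, F (duration 70) must start no later than minute 334.
E must finish before F (must start by minute 334). With a 40-minute duration, E must start by 334 − 40 = minute 294.
D must finish before E (must start by minute 294, minus 10-minute gap → minute 284). With a 70-minute duration, D must start by 284 − 70 = minute 214.
So D can start as early as minute 134 and as late as minute 214, giving 214 − 134 = 80 minutes of slack.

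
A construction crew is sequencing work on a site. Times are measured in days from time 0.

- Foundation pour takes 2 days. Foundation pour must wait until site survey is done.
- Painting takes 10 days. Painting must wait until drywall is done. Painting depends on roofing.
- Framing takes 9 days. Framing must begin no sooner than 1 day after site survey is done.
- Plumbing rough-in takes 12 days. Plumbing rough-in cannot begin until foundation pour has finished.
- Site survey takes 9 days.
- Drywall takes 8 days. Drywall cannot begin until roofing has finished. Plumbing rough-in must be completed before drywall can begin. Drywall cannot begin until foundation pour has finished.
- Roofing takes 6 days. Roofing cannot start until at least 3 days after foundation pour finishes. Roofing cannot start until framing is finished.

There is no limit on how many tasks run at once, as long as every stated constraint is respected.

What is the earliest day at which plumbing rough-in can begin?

Site survey can start immediately at day 0; it finishes at day 9.
Foundation pour waits on site survey (finishes day 9), so it starts at day 9 and finishes at 9 + 2 = day 11.
Plumbing rough-in waits on foundation pour (finishes day 11), so the earliest it can start is day 11.

11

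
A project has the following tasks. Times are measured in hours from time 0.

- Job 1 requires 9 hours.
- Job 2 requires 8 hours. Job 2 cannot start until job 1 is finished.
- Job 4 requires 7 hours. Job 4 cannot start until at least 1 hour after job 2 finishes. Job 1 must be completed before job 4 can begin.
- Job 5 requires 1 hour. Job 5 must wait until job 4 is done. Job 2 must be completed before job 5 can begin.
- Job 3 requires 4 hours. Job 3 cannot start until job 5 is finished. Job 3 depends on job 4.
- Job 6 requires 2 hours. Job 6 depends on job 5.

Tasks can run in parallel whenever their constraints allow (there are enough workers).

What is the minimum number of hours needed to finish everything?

30

Nothing blocks job 1, so it runs from hour 0 to hour 9.
After job 1 (finishes hour 9), job 2 can start at hour 9 and finishes at hour 17.
Job 4 has to wait for job 2 (finishes hour 17, plus 1-hour gap → hour 18); job 1 (finishes hour 9). The latest of these is hour 18, so job 4 runs hour 18 to 18 + 7 = hour 25.
Job 5 has to wait for job 4 (finishes hour 25); job 2 (finishes hour 17). The latest of these is hour 25, so job 5 runs hour 25 to 25 + 1 = hour 26.
After job 5 (finishes hour 26), job 6 can start at hour 26 and finishes at hour 28.
Job 3 has to wait for job 5 (finishes hour 26); job 4 (finishes hour 25). The latest of these is hour 26, so job 3 runs hour 26 to 26 + 4 = hour 30.
All tasks are finished once the last one completes. Finish times: Job 1 at 9, Job 2 at 17, Job 3 at 30, Job 4 at 25, Job 5 at 26, Job 6 at 28. The latest is hour 30.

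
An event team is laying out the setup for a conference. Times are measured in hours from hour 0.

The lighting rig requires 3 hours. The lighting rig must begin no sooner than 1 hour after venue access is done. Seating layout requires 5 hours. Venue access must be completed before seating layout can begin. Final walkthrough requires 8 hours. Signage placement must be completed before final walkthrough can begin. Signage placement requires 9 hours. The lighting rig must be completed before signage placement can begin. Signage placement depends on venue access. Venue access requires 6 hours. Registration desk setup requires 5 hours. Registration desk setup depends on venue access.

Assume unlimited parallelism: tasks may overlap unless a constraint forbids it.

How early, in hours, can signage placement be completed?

Venue access has no prerequisites, so it starts at hour 0 and finishes at hour 6.
The lighting rig cannot begin until venue access (finishes hour 6, plus 1-hour gap → hour 7). It runs from hour 7 to 7 + 3 = hour 10.
Signage placement cannot start until the lighting rig (finishes hour 10); venue access (finishes hour 6). The controlling bound is hour 10, so signage placement finishes at 10 + 9 = hour 19.

19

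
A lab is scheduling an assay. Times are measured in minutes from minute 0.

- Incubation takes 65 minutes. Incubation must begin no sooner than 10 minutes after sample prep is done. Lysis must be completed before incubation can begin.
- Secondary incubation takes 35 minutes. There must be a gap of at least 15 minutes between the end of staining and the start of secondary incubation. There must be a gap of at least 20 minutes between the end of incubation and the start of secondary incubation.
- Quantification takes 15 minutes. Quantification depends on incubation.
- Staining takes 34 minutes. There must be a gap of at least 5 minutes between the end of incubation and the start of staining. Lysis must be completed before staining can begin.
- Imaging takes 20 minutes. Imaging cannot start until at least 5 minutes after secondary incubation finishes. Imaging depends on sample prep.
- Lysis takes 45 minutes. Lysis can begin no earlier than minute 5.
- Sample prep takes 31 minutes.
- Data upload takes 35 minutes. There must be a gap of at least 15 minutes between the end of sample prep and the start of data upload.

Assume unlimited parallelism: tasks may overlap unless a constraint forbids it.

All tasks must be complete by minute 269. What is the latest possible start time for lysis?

45

Imaging has no dependents, so it just needs to finish by minute 269. Starting by 269 − 20 = minute 249 achieves that.
Secondary incubation feeds into imaging (must start by minute 249, minus 5-minute gap → minute 244); so secondary incubation must finish by minute 244 and therefore start by minute 209.
Staining feeds into secondary incubation (must start by minute 209, minus 15-minute gap → minute 194); so staining must finish by minute 194 and therefore start by minute 160.
Quantification has no dependents, so it just needs to finish by minute 269. Starting by 269 − 15 = minute 254 achieves that.
Incubation feeds staining (must start by minute 160, minus 5-minute gap → minute 155); secondary incubation (must start by minute 209, minus 20-minute gap → minute 189); quantification (must start by minute 254). Taking the minimum, incubation must finish by minute 155 and start by 155 − 65 = minute 90.
For lysis: incubation (must start by minute 90); staining (must start by minute 160). The most restrictive is minute 90; with a 45-minute duration, lysis must start by minute 45.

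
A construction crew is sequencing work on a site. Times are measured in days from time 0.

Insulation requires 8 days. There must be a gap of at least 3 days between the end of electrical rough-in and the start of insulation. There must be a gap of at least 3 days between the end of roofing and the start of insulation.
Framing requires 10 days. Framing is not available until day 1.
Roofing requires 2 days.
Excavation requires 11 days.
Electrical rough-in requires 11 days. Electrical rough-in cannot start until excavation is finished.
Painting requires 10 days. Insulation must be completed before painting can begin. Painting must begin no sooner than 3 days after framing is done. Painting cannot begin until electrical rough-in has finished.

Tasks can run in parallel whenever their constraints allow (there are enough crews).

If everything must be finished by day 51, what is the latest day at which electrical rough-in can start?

Nothing follows painting; the deadline of day 51 is its only limit. It must start by 51 − 10 = day 41.
Since painting (must start by day 41) depends on it, insulation must finish by day 41. Backing off its 8-day duration gives a latest start of day 33.
Electrical rough-in has several dependents: insulation (must start by day 33, minus 3-day gap → day 30); painting (must start by day 41). The earliest of those limits is day 30, so electrical rough-in must start by 30 − 11 = day 19.

19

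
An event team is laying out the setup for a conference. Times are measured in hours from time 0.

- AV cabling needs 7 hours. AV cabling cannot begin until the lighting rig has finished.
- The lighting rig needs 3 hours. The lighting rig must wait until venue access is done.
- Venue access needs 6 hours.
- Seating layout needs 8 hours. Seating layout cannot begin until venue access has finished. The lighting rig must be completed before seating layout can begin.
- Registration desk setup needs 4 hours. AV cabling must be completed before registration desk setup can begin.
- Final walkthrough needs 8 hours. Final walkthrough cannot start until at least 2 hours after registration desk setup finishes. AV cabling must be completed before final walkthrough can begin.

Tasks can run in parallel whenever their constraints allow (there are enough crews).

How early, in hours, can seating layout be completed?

Venue access can start immediately at hour 0; it finishes at hour 6.
The lighting rig cannot begin until venue access (finishes hour 6). It runs from hour 6 to 6 + 3 = hour 9.
Seating layout has to wait for venue access (finishes hour 6); the lighting rig (finishes hour 9). The latest of these is hour 9, so seating layout runs hour 9 to 9 + 8 = hour 17.

17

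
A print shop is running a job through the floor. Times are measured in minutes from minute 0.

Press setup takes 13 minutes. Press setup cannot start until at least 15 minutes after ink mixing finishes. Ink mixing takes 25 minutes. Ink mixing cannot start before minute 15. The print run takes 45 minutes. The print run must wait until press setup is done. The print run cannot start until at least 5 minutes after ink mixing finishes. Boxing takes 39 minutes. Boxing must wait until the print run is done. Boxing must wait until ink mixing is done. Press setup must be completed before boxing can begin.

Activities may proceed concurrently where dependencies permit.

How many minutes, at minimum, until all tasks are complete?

After its own release at minute 15, ink mixing can start at minute 15 and finishes at minute 40.
Press setup cannot begin until ink mixing (finishes minute 40, plus 15-minute gap → minute 55). It runs from minute 55 to 55 + 13 = minute 68.
The print run has to wait for press setup (finishes minute 68); ink mixing (finishes minute 40, plus 5-minute gap → minute 45). The latest of these is minute 68, so the print run runs minute 68 to 68 + 45 = minute 113.
For boxing: the print run (finishes minute 113); ink mixing (finishes minute 40); press setup (finishes minute 68). Taking the maximum gives a start of minute 113, and it finishes at 113 + 39 = minute 152.
All tasks are finished once the last one completes. Finish times: Ink mixing at 40, Press setup at 68, The print run at 113, Boxing at 152. The latest is minute 152.

152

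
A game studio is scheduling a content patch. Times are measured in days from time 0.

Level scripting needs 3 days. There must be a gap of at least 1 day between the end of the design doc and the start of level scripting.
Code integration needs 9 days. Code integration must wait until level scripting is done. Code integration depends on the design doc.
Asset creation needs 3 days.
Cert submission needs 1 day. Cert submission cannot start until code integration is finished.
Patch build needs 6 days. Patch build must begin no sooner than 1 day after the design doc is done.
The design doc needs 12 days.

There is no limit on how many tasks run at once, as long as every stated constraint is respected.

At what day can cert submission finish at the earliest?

The design doc can start immediately at day 0; it finishes at day 12.
After the design doc (finishes day 12, plus 1-day gap → day 13), level scripting can start at day 13 and finishes at day 16.
Code integration needs all of level scripting (finishes day 16); the design doc (finishes day 12). That puts its earliest start at day 16; it finishes at 16 + 9 = day 25.
Cert submission cannot begin until code integration (finishes day 25). It runs from day 25 to 25 + 1 = day 26.

26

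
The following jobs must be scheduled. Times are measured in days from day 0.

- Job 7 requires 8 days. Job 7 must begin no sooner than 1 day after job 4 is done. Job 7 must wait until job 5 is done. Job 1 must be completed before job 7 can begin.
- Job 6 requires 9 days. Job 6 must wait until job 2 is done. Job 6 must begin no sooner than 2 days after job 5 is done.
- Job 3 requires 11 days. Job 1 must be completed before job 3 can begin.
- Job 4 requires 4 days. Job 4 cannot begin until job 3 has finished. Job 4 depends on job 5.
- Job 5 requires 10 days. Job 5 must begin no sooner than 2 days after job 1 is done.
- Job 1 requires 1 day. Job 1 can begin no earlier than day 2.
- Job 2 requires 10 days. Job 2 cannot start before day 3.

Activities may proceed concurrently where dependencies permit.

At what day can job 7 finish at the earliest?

28

Job 1 cannot begin until its own release at day 2. It runs from day 2 to 2 + 1 = day 3.
After job 1 (finishes day 3, plus 2-day gap → day 5), job 5 can start at day 5 and finishes at day 15.
Job 3 waits on job 1 (finishes day 3), so it starts at day 3 and finishes at 3 + 11 = day 14.
Job 4 has to wait for job 3 (finishes day 14); job 5 (finishes day 15). The latest of these is day 15, so job 4 runs day 15 to 15 + 4 = day 19.
Job 7 cannot start until job 4 (finishes day 19, plus 1-day gap → day 20); job 5 (finishes day 15); job 1 (finishes day 3). The controlling bound is day 20, so job 7 finishes at 20 + 8 = day 28.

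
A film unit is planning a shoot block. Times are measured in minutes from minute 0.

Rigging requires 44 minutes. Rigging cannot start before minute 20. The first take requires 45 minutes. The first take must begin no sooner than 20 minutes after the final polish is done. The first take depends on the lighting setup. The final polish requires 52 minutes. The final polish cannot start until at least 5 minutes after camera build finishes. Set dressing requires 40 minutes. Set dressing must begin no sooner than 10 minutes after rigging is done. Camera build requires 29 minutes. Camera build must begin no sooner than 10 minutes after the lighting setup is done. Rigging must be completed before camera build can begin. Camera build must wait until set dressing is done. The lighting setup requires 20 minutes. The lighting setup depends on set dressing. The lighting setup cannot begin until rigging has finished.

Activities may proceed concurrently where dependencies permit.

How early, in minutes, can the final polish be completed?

230

Rigging cannot begin until its own release at minute 20. It runs from minute 20 to 20 + 44 = minute 64.
After rigging (finishes minute 64, plus 10-minute gap → minute 74), set dressing can start at minute 74 and finishes at minute 114.
The lighting setup cannot start until set dressing (finishes minute 114); rigging (finishes minute 64). The controlling bound is minute 114, so the lighting setup finishes at 114 + 20 = minute 134.
Camera build has to wait for the lighting setup (finishes minute 134, plus 10-minute gap → minute 144); rigging (finishes minute 64); set dressing (finishes minute 114). The latest of these is minute 144, so camera build runs minute 144 to 144 + 29 = minute 173.
The final polish cannot begin until camera build (finishes minute 173, plus 5-minute gap → minute 178). It runs from minute 178 to 178 + 52 = minute 230.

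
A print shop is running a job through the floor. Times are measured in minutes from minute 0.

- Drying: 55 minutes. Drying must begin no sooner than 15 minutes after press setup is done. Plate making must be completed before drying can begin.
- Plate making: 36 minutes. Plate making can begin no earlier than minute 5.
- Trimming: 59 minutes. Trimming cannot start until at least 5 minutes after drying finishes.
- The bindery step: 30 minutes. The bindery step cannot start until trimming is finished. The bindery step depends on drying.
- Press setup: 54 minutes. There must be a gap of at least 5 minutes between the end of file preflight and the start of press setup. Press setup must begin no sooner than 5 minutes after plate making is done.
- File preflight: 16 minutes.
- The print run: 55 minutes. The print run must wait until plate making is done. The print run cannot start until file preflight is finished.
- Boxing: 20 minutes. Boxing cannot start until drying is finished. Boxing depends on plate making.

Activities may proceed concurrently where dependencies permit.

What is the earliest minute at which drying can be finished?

170

Plate making cannot begin until its own release at minute 5. It runs from minute 5 to 5 + 36 = minute 41.
File preflight can start immediately at minute 0; it finishes at minute 16.
Press setup has to wait for file preflight (finishes minute 16, plus 5-minute gap → minute 21); plate making (finishes minute 41, plus 5-minute gap → minute 46). The latest of these is minute 46, so press setup runs minute 46 to 46 + 54 = minute 100.
Drying has to wait for press setup (finishes minute 100, plus 15-minute gap → minute 115); plate making (finishes minute 41). The latest of these is minute 115, so drying runs minute 115 to 115 + 55 = minute 170.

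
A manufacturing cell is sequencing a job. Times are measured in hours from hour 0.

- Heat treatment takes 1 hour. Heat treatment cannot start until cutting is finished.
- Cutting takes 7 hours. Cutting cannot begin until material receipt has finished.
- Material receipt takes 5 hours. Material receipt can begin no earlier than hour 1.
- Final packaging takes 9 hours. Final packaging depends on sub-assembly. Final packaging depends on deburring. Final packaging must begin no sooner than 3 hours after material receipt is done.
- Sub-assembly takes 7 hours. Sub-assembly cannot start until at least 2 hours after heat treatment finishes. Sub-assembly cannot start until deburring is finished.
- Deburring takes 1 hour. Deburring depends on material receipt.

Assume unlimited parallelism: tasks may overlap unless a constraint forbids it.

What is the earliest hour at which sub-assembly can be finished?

23

Material receipt waits on its own release at hour 1, so it starts at hour 1 and finishes at 1 + 5 = hour 6.
Deburring waits on material receipt (finishes hour 6), so it starts at hour 6 and finishes at 6 + 1 = hour 7.
After material receipt (finishes hour 6), cutting can start at hour 6 and finishes at hour 13.
After cutting (finishes hour 13), heat treatment can start at hour 13 and finishes at hour 14.
Sub-assembly has to wait for heat treatment (finishes hour 14, plus 2-hour gap → hour 16); deburring (finishes hour 7). The latest of these is hour 16, so sub-assembly runs hour 16 to 16 + 7 = hour 23.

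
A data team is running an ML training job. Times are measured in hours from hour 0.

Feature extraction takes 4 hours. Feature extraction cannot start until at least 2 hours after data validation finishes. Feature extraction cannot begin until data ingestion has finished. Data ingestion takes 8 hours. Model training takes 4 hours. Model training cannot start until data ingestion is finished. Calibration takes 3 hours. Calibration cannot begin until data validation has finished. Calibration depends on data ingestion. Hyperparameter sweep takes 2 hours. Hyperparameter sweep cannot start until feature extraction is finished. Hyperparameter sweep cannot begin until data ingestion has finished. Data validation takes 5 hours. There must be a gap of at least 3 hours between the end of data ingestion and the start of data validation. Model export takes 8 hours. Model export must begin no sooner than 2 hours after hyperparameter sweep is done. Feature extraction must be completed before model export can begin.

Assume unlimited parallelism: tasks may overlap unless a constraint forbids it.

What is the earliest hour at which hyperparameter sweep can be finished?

Data ingestion can start immediately at hour 0; it finishes at hour 8.
Data validation cannot begin until data ingestion (finishes hour 8, plus 3-hour gap → hour 11). It runs from hour 11 to 11 + 5 = hour 16.
Feature extraction cannot start until data validation (finishes hour 16, plus 2-hour gap → hour 18); data ingestion (finishes hour 8). The controlling bound is hour 18, so feature extraction finishes at 18 + 4 = hour 22.
For hyperparameter sweep: feature extraction (finishes hour 22); data ingestion (finishes hour 8). Taking the maximum gives a start of hour 22, and it finishes at 22 + 2 = hour 24.

24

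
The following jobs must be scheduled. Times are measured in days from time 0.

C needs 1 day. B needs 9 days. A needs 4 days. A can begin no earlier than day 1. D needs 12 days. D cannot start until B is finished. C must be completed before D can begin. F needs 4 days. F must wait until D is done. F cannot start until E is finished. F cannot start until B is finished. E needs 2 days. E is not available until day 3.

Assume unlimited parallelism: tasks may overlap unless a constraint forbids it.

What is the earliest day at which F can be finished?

25

After its own release at day 3, E can start at day 3 and finishes at day 5.
C can start immediately at day 0; it finishes at day 1.
B can start immediately at day 0; it finishes at day 9.
For D: B (finishes day 9); C (finishes day 1). Taking the maximum gives a start of day 9, and it finishes at 9 + 12 = day 21.
For F: D (finishes day 21); E (finishes day 5); B (finishes day 9). Taking the maximum gives a start of day 21, and it finishes at 21 + 4 = day 25.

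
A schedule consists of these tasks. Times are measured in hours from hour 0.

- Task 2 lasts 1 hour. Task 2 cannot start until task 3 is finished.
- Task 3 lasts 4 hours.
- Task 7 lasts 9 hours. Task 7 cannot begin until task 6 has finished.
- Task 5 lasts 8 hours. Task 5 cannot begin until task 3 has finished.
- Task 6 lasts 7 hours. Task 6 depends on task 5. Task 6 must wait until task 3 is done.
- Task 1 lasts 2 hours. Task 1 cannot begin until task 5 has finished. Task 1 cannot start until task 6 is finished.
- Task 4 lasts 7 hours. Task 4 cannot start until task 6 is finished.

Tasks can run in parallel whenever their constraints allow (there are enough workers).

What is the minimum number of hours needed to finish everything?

Task 3 can start immediately at hour 0; it finishes at hour 4.
Task 5 waits on task 3 (finishes hour 4), so it starts at hour 4 and finishes at 4 + 8 = hour 12.
For task 6: task 5 (finishes hour 12); task 3 (finishes hour 4). Taking the maximum gives a start of hour 12, and it finishes at 12 + 7 = hour 19.
Task 7 waits on task 6 (finishes hour 19), so it starts at hour 19 and finishes at 19 + 9 = hour 28.
Task 4 cannot begin until task 6 (finishes hour 19). It runs from hour 19 to 19 + 7 = hour 26.
Task 1 cannot start until task 5 (finishes hour 12); task 6 (finishes hour 19). The controlling bound is hour 19, so task 1 finishes at 19 + 2 = hour 21.
After task 3 (finishes hour 4), task 2 can start at hour 4 and finishes at hour 5.
All tasks are finished once the last one completes. Finish times: Task 1 at 21, Task 2 at 5, Task 3 at 4, Task 4 at 26, Task 5 at 12, Task 6 at 19, Task 7 at 28. The latest is hour 28.

28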